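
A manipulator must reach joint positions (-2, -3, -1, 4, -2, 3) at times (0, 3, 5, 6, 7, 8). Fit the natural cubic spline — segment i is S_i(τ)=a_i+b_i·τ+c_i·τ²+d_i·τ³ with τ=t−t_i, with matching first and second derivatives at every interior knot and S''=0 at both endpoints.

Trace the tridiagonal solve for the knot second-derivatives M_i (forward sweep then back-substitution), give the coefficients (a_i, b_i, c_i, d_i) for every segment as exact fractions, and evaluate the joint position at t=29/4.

Δ: Δ0=-1/3, Δ1=1, Δ2=5, Δ3=-6, Δ4=5
row 1: diag=10, rhs=8; c'=1/5, d'=4/5
row 2: denom=6−2·1/5=28/5; d'=(24−2·4/5)/(28/5)=4
row 3: denom=4−1·5/28=107/28; d'=(-66−1·4)/(107/28)=-1960/107
row 4: denom=4−1·28/107=400/107; d'=(66−1·-1960/107)/(400/107)=4511/200
back: M4=4511/200
back: M3=-1960/107−28/107·4511/200=-1211/50
back: M2=4−5/28·-1211/50=333/40
back: M1=4/5−1/5·333/40=-173/200
M: M0=0, M1=-173/200, M2=333/40, M3=-1211/50, M4=4511/200, M5=0
seg 0: a=-2, c=M0/2=0, d=(M1−M0)/(6·3)=-173/3600, b=Δ0−h0·(2M0+M1)/6=119/1200
seg 1: a=-3, c=M1/2=-173/400, d=(M2−M1)/(6·2)=919/1200, b=Δ1−h1·(2M1+M2)/6=-719/600
seg 2: a=-1, c=M2/2=333/80, d=(M3−M2)/(6·1)=-6509/1200, b=Δ2−h2·(2M2+M3)/6=3757/600
seg 3: a=4, c=M3/2=-1211/100, d=(M4−M3)/(6·1)=1871/240, b=Δ3−h3·(2M3+M4)/6=-2023/1200
seg 4: a=-2, c=M4/2=4511/400, d=(M5−M4)/(6·1)=-4511/1200, b=Δ4−h4·(2M4+M5)/6=-1511/600
t_q=29/4 → seg 4, τ=1/4; S=-2+-1511/600·τ+4511/400·τ²+-4511/1200·τ³=-50777/25600

  seg 0: a=-2 b=119/1200 c=0 d=-173/3600
  seg 1: a=-3 b=-719/600 c=-173/400 d=919/1200
  seg 2: a=-1 b=3757/600 c=333/80 d=-6509/1200
  seg 3: a=4 b=-2023/1200 c=-1211/100 d=1871/240
  seg 4: a=-2 b=-1511/600 c=4511/400 d=-4511/1200
S(29/4) = -50777/25600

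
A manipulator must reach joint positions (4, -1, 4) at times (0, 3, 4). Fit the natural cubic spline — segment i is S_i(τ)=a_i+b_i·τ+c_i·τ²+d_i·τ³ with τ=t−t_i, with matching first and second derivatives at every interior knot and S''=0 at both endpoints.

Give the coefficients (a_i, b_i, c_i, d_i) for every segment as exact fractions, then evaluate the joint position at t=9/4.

  seg 0: a=4 b=-25/6 c=0 d=5/18
  seg 1: a=-1 b=10/3 c=5/2 d=-5/6
S(9/4) = -283/128

Δ: Δ0=-5/3, Δ1=5
row 1: diag=8, rhs=40; c'=1/8, d'=5
back: M1=5
M: M0=0, M1=5, M2=0
seg 0: a=4, c=M0/2=0, d=(M1−M0)/(6·3)=5/18, b=Δ0−h0·(2M0+M1)/6=-25/6
seg 1: a=-1, c=M1/2=5/2, d=(M2−M1)/(6·1)=-5/6, b=Δ1−h1·(2M1+M2)/6=10/3
t_q=9/4 → seg 0, τ=9/4; S=4+-25/6·τ+0·τ²+5/18·τ³=-283/128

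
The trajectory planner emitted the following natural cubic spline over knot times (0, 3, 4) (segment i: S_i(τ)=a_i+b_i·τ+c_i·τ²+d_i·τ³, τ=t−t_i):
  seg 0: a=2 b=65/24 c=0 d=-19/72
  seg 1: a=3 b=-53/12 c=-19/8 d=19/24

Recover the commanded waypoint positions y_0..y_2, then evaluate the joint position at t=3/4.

y_0 = S_0(0) = a_0 = 2
y_1 = S_1(0) = a_1 = 3
y_2 = S_1(1) = -3
t_q=3/4 is in segment 0 (τ=3/4); S_0(τ)=2007/512

y_0=2 y_1=3 y_2=-3
S(3/4) = 2007/512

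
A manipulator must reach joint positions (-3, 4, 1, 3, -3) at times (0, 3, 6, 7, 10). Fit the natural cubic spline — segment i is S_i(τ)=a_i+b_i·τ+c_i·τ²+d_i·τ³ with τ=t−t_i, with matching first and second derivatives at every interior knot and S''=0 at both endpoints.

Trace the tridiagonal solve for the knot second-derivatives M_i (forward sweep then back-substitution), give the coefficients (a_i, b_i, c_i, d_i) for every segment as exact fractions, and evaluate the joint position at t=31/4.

  seg 0: a=-3 b=413/114 c=0 d=-49/342
  seg 1: a=4 b=-14/57 c=-49/38 d=355/1026
  seg 2: a=1 b=155/114 c=104/57 d=-45/38
  seg 3: a=3 b=83/57 c=-197/114 d=197/1026
S(31/4) = 7785/2432

Δ: Δ0=7/3, Δ1=-1, Δ2=2, Δ3=-2
row 1: diag=12, rhs=-20; c'=1/4, d'=-5/3
row 2: denom=8−3·1/4=29/4; d'=(18−3·-5/3)/(29/4)=92/29
row 3: denom=8−1·4/29=228/29; d'=(-24−1·92/29)/(228/29)=-197/57
back: M3=-197/57
back: M2=92/29−4/29·-197/57=208/57
back: M1=-5/3−1/4·208/57=-49/19
M: M0=0, M1=-49/19, M2=208/57, M3=-197/57, M4=0
seg 0: a=-3, c=M0/2=0, d=(M1−M0)/(6·3)=-49/342, b=Δ0−h0·(2M0+M1)/6=413/114
seg 1: a=4, c=M1/2=-49/38, d=(M2−M1)/(6·3)=355/1026, b=Δ1−h1·(2M1+M2)/6=-14/57
seg 2: a=1, c=M2/2=104/57, d=(M3−M2)/(6·1)=-45/38, b=Δ2−h2·(2M2+M3)/6=155/114
seg 3: a=3, c=M3/2=-197/114, d=(M4−M3)/(6·3)=197/1026, b=Δ3−h3·(2M3+M4)/6=83/57
t_q=31/4 → seg 3, τ=3/4; S=3+83/57·τ+-197/114·τ²+197/1026·τ³=7785/2432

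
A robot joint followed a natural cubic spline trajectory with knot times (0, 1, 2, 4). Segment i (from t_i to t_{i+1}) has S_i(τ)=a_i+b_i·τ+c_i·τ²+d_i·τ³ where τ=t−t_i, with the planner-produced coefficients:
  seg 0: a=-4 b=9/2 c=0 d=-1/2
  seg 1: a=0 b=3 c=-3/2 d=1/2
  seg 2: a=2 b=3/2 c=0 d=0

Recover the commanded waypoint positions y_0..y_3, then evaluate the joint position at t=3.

y_0=-4 y_1=0 y_2=2 y_3=5
S(3) = 7/2

y_0 = S_0(0) = a_0 = -4
y_1 = S_1(0) = a_1 = 0
y_2 = S_2(0) = a_2 = 2
y_3 = S_2(2) = 5
t_q=3 is in segment 2 (τ=1); S_2(τ)=7/2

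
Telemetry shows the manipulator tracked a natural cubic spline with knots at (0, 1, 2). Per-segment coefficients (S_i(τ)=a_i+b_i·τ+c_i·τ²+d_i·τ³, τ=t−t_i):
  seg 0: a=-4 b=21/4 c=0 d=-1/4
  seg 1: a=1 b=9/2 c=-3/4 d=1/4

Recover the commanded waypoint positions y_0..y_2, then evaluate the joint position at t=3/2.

y_0 = S_0(0) = a_0 = -4
y_1 = S_1(0) = a_1 = 1
y_2 = S_1(1) = 5
t_q=3/2 is in segment 1 (τ=1/2); S_1(τ)=99/32

y_0=-4 y_1=1 y_2=5
S(3/2) = 99/32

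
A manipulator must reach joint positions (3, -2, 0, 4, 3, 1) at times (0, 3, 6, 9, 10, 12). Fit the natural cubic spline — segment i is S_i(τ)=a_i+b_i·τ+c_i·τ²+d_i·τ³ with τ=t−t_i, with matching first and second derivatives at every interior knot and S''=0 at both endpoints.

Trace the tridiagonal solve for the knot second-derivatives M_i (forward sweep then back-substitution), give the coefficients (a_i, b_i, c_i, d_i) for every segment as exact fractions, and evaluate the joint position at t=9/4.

  seg 0: a=3 b=-4135/1899 c=0 d=970/17091
  seg 1: a=-2 b=-1225/1899 c=970/1899 d=-419/17091
  seg 2: a=0 b=3338/1899 c=551/1899 d=-2459/17091
  seg 3: a=4 b=-733/1899 c=-212/211 d=742/1899
  seg 4: a=3 b=-2323/1899 c=106/633 d=-53/1899
S(9/4) = -8459/6752

Δ: Δ0=-5/3, Δ1=2/3, Δ2=4/3, Δ3=-1, Δ4=-1
row 1: diag=12, rhs=14; c'=1/4, d'=7/6
row 2: denom=12−3·1/4=45/4; d'=(4−3·7/6)/(45/4)=2/45
row 3: denom=8−3·4/15=36/5; d'=(-14−3·2/45)/(36/5)=-53/27
row 4: denom=6−1·5/36=211/36; d'=(0−1·-53/27)/(211/36)=212/633
back: M4=212/633
back: M3=-53/27−5/36·212/633=-424/211
back: M2=2/45−4/15·-424/211=1102/1899
back: M1=7/6−1/4·1102/1899=1940/1899
M: M0=0, M1=1940/1899, M2=1102/1899, M3=-424/211, M4=212/633, M5=0
seg 0: a=3, c=M0/2=0, d=(M1−M0)/(6·3)=970/17091, b=Δ0−h0·(2M0+M1)/6=-4135/1899
seg 1: a=-2, c=M1/2=970/1899, d=(M2−M1)/(6·3)=-419/17091, b=Δ1−h1·(2M1+M2)/6=-1225/1899
seg 2: a=0, c=M2/2=551/1899, d=(M3−M2)/(6·3)=-2459/17091, b=Δ2−h2·(2M2+M3)/6=3338/1899
seg 3: a=4, c=M3/2=-212/211, d=(M4−M3)/(6·1)=742/1899, b=Δ3−h3·(2M3+M4)/6=-733/1899
seg 4: a=3, c=M4/2=106/633, d=(M5−M4)/(6·2)=-53/1899, b=Δ4−h4·(2M4+M5)/6=-2323/1899
t_q=9/4 → seg 0, τ=9/4; S=3+-4135/1899·τ+0·τ²+970/17091·τ³=-8459/6752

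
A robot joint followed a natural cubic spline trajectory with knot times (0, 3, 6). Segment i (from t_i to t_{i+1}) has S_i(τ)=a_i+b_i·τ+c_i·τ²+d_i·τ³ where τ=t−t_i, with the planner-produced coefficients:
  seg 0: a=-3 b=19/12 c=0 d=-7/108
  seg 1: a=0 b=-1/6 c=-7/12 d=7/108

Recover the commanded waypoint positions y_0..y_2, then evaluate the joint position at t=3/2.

y_0=-3 y_1=0 y_2=-4
S(3/2) = -27/32

y_0 = S_0(0) = a_0 = -3
y_1 = S_1(0) = a_1 = 0
y_2 = S_1(3) = -4
t_q=3/2 is in segment 0 (τ=3/2); S_0(τ)=-27/32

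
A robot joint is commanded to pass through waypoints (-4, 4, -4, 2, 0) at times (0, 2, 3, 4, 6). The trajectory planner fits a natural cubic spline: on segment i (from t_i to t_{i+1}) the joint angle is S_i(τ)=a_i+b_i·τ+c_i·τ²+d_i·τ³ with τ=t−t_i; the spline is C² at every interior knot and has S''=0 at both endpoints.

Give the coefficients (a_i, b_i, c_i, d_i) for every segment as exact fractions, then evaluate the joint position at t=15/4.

Δ: Δ0=4, Δ1=-8, Δ2=6, Δ3=-1
row 1: diag=6, rhs=-72; c'=1/6, d'=-12
row 2: denom=4−1·1/6=23/6; d'=(84−1·-12)/(23/6)=576/23
row 3: denom=6−1·6/23=132/23; d'=(-42−1·576/23)/(132/23)=-257/22
back: M3=-257/22
back: M2=576/23−6/23·-257/22=309/11
back: M1=-12−1/6·309/11=-367/22
M: M0=0, M1=-367/22, M2=309/11, M3=-257/22, M4=0
seg 0: a=-4, c=M0/2=0, d=(M1−M0)/(6·2)=-367/264, b=Δ0−h0·(2M0+M1)/6=631/66
seg 1: a=4, c=M1/2=-367/44, d=(M2−M1)/(6·1)=985/132, b=Δ1−h1·(2M1+M2)/6=-235/33
seg 2: a=-4, c=M2/2=309/22, d=(M3−M2)/(6·1)=-875/132, b=Δ2−h2·(2M2+M3)/6=-17/12
seg 3: a=2, c=M3/2=-257/44, d=(M4−M3)/(6·2)=257/264, b=Δ3−h3·(2M3+M4)/6=224/33
t_q=15/4 → seg 2, τ=3/4; S=-4+-17/12·τ+309/22·τ²+-875/132·τ³=117/2816

  seg 0: a=-4 b=631/66 c=0 d=-367/264
  seg 1: a=4 b=-235/33 c=-367/44 d=985/132
  seg 2: a=-4 b=-17/12 c=309/22 d=-875/132
  seg 3: a=2 b=224/33 c=-257/44 d=257/264
S(15/4) = 117/2816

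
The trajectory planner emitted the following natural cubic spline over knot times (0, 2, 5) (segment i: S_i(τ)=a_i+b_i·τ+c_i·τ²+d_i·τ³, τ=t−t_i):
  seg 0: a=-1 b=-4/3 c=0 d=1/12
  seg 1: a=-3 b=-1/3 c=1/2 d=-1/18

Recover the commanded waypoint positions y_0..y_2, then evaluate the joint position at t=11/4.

y_0=-1 y_1=-3 y_2=-1
S(11/4) = -383/128

y_0 = S_0(0) = a_0 = -1
y_1 = S_1(0) = a_1 = -3
y_2 = S_1(3) = -1
t_q=11/4 is in segment 1 (τ=3/4); S_1(τ)=-383/128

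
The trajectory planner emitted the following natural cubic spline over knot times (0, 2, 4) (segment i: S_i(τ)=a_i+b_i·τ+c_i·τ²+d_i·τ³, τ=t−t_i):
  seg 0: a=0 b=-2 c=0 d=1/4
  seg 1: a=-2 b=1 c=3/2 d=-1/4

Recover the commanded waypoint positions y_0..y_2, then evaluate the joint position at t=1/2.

y_0=0 y_1=-2 y_2=4
S(1/2) = -31/32

y_0 = S_0(0) = a_0 = 0
y_1 = S_1(0) = a_1 = -2
y_2 = S_1(2) = 4
t_q=1/2 is in segment 0 (τ=1/2); S_0(τ)=-31/32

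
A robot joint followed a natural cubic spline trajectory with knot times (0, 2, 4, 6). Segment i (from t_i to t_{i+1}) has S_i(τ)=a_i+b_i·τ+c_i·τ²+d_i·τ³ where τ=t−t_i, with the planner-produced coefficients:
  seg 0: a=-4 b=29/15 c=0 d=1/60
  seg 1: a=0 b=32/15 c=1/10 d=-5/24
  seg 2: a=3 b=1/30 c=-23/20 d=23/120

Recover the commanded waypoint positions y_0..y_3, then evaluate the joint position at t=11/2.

y_0=-4 y_1=0 y_2=3 y_3=0
S(11/2) = 71/64

y_0 = S_0(0) = a_0 = -4
y_1 = S_1(0) = a_1 = 0
y_2 = S_2(0) = a_2 = 3
y_3 = S_2(2) = 0
t_q=11/2 is in segment 2 (τ=3/2); S_2(τ)=71/64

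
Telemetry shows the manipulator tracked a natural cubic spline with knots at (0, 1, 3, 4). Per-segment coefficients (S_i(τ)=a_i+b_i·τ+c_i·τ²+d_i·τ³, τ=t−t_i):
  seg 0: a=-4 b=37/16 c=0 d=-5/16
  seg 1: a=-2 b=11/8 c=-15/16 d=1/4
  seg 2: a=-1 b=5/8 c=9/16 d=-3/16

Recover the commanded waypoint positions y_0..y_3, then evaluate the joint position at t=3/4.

y_0 = S_0(0) = a_0 = -4
y_1 = S_1(0) = a_1 = -2
y_2 = S_2(0) = a_2 = -1
y_3 = S_2(1) = 0
t_q=3/4 is in segment 0 (τ=3/4); S_0(τ)=-2455/1024

y_0=-4 y_1=-2 y_2=-1 y_3=0
S(3/4) = -2455/1024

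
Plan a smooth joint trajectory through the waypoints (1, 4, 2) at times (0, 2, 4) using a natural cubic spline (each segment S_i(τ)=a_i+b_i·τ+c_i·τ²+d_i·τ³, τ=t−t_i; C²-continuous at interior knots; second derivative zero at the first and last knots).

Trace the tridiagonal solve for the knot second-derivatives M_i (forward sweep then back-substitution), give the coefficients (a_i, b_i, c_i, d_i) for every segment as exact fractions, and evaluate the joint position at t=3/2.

  seg 0: a=1 b=17/8 c=0 d=-5/32
  seg 1: a=4 b=1/4 c=-15/16 d=5/32
S(3/2) = 937/256

Δ: Δ0=3/2, Δ1=-1
row 1: diag=8, rhs=-15; c'=1/4, d'=-15/8
back: M1=-15/8
M: M0=0, M1=-15/8, M2=0
seg 0: a=1, c=M0/2=0, d=(M1−M0)/(6·2)=-5/32, b=Δ0−h0·(2M0+M1)/6=17/8
seg 1: a=4, c=M1/2=-15/16, d=(M2−M1)/(6·2)=5/32, b=Δ1−h1·(2M1+M2)/6=1/4
t_q=3/2 → seg 0, τ=3/2; S=1+17/8·τ+0·τ²+-5/32·τ³=937/256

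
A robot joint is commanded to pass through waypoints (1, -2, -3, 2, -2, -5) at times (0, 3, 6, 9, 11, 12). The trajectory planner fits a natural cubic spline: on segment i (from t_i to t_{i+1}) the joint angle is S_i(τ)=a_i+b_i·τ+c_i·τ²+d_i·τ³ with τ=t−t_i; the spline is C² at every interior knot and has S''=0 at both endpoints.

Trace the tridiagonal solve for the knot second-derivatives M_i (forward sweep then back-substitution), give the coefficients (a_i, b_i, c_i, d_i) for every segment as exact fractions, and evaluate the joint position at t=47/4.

  seg 0: a=1 b=-275/288 c=0 d=-13/2592
  seg 1: a=-2 b=-157/144 c=-13/288 d=257/2592
  seg 2: a=-3 b=379/288 c=61/72 d=-631/2592
  seg 3: a=2 b=-25/144 c=-43/32 d=31/144
  seg 4: a=-2 b=-427/144 c=-5/96 d=5/288
S(47/4) = -26087/6144

Δ: Δ0=-1, Δ1=-1/3, Δ2=5/3, Δ3=-2, Δ4=-3
row 1: diag=12, rhs=4; c'=1/4, d'=1/3
row 2: denom=12−3·1/4=45/4; d'=(12−3·1/3)/(45/4)=44/45
row 3: denom=10−3·4/15=46/5; d'=(-22−3·44/45)/(46/5)=-187/69
row 4: denom=6−2·5/23=128/23; d'=(-6−2·-187/69)/(128/23)=-5/48
back: M4=-5/48
back: M3=-187/69−5/23·-5/48=-43/16
back: M2=44/45−4/15·-43/16=61/36
back: M1=1/3−1/4·61/36=-13/144
M: M0=0, M1=-13/144, M2=61/36, M3=-43/16, M4=-5/48, M5=0
seg 0: a=1, c=M0/2=0, d=(M1−M0)/(6·3)=-13/2592, b=Δ0−h0·(2M0+M1)/6=-275/288
seg 1: a=-2, c=M1/2=-13/288, d=(M2−M1)/(6·3)=257/2592, b=Δ1−h1·(2M1+M2)/6=-157/144
seg 2: a=-3, c=M2/2=61/72, d=(M3−M2)/(6·3)=-631/2592, b=Δ2−h2·(2M2+M3)/6=379/288
seg 3: a=2, c=M3/2=-43/32, d=(M4−M3)/(6·2)=31/144, b=Δ3−h3·(2M3+M4)/6=-25/144
seg 4: a=-2, c=M4/2=-5/96, d=(M5−M4)/(6·1)=5/288, b=Δ4−h4·(2M4+M5)/6=-427/144
t_q=47/4 → seg 4, τ=3/4; S=-2+-427/144·τ+-5/96·τ²+5/288·τ³=-26087/6144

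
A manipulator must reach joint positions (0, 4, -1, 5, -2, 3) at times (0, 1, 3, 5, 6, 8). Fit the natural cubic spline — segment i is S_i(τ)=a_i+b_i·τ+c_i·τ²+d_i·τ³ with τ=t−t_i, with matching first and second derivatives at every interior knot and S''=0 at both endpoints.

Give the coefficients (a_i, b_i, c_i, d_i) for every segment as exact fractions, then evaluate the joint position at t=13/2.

Δ: Δ0=4, Δ1=-5/2, Δ2=3, Δ3=-7, Δ4=5/2
row 1: diag=6, rhs=-39; c'=1/3, d'=-13/2
row 2: denom=8−2·1/3=22/3; d'=(33−2·-13/2)/(22/3)=69/11
row 3: denom=6−2·3/11=60/11; d'=(-60−2·69/11)/(60/11)=-133/10
row 4: denom=6−1·11/60=349/60; d'=(57−1·-133/10)/(349/60)=4218/349
back: M4=4218/349
back: M3=-133/10−11/60·4218/349=-5415/349
back: M2=69/11−3/11·-5415/349=3666/349
back: M1=-13/2−1/3·3666/349=-6981/698
M: M0=0, M1=-6981/698, M2=3666/349, M3=-5415/349, M4=4218/349, M5=0
seg 0: a=0, c=M0/2=0, d=(M1−M0)/(6·1)=-2327/1396, b=Δ0−h0·(2M0+M1)/6=7911/1396
seg 1: a=4, c=M1/2=-6981/1396, d=(M2−M1)/(6·2)=4771/2792, b=Δ1−h1·(2M1+M2)/6=465/698
seg 2: a=-1, c=M2/2=1833/349, d=(M3−M2)/(6·2)=-3027/1396, b=Δ2−h2·(2M2+M3)/6=408/349
seg 3: a=5, c=M3/2=-5415/698, d=(M4−M3)/(6·1)=3211/698, b=Δ3−h3·(2M3+M4)/6=-1341/349
seg 4: a=-2, c=M4/2=2109/349, d=(M5−M4)/(6·2)=-703/698, b=Δ4−h4·(2M4+M5)/6=-3879/698
t_q=13/2 → seg 4, τ=1/2; S=-2+-3879/698·τ+2109/349·τ²+-703/698·τ³=-18951/5584

  seg 0: a=0 b=7911/1396 c=0 d=-2327/1396
  seg 1: a=4 b=465/698 c=-6981/1396 d=4771/2792
  seg 2: a=-1 b=408/349 c=1833/349 d=-3027/1396
  seg 3: a=5 b=-1341/349 c=-5415/698 d=3211/698
  seg 4: a=-2 b=-3879/698 c=2109/349 d=-703/698
S(13/2) = -18951/5584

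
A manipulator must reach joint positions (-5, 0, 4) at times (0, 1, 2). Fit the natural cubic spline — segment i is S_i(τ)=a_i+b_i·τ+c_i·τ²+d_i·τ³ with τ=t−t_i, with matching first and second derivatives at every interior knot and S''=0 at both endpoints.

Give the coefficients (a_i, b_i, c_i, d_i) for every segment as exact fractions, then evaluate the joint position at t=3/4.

  seg 0: a=-5 b=21/4 c=0 d=-1/4
  seg 1: a=0 b=9/2 c=-3/4 d=1/4
S(3/4) = -299/256

Δ: Δ0=5, Δ1=4
row 1: diag=4, rhs=-6; c'=1/4, d'=-3/2
back: M1=-3/2
M: M0=0, M1=-3/2, M2=0
seg 0: a=-5, c=M0/2=0, d=(M1−M0)/(6·1)=-1/4, b=Δ0−h0·(2M0+M1)/6=21/4
seg 1: a=0, c=M1/2=-3/4, d=(M2−M1)/(6·1)=1/4, b=Δ1−h1·(2M1+M2)/6=9/2
t_q=3/4 → seg 0, τ=3/4; S=-5+21/4·τ+0·τ²+-1/4·τ³=-299/256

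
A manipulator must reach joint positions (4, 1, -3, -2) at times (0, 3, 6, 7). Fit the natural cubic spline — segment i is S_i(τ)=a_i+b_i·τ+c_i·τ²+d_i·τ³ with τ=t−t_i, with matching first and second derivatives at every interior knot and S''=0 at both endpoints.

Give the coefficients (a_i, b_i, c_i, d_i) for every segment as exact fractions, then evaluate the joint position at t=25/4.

Δ: Δ0=-1, Δ1=-4/3, Δ2=1
row 1: diag=12, rhs=-2; c'=1/4, d'=-1/6
row 2: denom=8−3·1/4=29/4; d'=(14−3·-1/6)/(29/4)=2
back: M2=2
back: M1=-1/6−1/4·2=-2/3
M: M0=0, M1=-2/3, M2=2, M3=0
seg 0: a=4, c=M0/2=0, d=(M1−M0)/(6·3)=-1/27, b=Δ0−h0·(2M0+M1)/6=-2/3
seg 1: a=1, c=M1/2=-1/3, d=(M2−M1)/(6·3)=4/27, b=Δ1−h1·(2M1+M2)/6=-5/3
seg 2: a=-3, c=M2/2=1, d=(M3−M2)/(6·1)=-1/3, b=Δ2−h2·(2M2+M3)/6=1/3
t_q=25/4 → seg 2, τ=1/4; S=-3+1/3·τ+1·τ²+-1/3·τ³=-183/64

  seg 0: a=4 b=-2/3 c=0 d=-1/27
  seg 1: a=1 b=-5/3 c=-1/3 d=4/27
  seg 2: a=-3 b=1/3 c=1 d=-1/3
S(25/4) = -183/64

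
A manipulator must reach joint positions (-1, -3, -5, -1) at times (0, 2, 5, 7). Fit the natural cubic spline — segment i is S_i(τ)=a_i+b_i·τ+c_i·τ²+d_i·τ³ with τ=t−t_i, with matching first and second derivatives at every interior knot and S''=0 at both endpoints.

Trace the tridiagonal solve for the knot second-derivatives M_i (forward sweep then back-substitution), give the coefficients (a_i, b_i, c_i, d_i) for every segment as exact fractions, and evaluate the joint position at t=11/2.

  seg 0: a=-1 b=-35/39 c=0 d=-1/39
  seg 1: a=-3 b=-47/39 c=-2/13 d=1/9
  seg 2: a=-5 b=34/39 c=11/13 d=-11/78
S(11/2) = -909/208

Δ: Δ0=-1, Δ1=-2/3, Δ2=2
row 1: diag=10, rhs=2; c'=3/10, d'=1/5
row 2: denom=10−3·3/10=91/10; d'=(16−3·1/5)/(91/10)=22/13
back: M2=22/13
back: M1=1/5−3/10·22/13=-4/13
M: M0=0, M1=-4/13, M2=22/13, M3=0
seg 0: a=-1, c=M0/2=0, d=(M1−M0)/(6·2)=-1/39, b=Δ0−h0·(2M0+M1)/6=-35/39
seg 1: a=-3, c=M1/2=-2/13, d=(M2−M1)/(6·3)=1/9, b=Δ1−h1·(2M1+M2)/6=-47/39
seg 2: a=-5, c=M2/2=11/13, d=(M3−M2)/(6·2)=-11/78, b=Δ2−h2·(2M2+M3)/6=34/39
t_q=11/2 → seg 2, τ=1/2; S=-5+34/39·τ+11/13·τ²+-11/78·τ³=-909/208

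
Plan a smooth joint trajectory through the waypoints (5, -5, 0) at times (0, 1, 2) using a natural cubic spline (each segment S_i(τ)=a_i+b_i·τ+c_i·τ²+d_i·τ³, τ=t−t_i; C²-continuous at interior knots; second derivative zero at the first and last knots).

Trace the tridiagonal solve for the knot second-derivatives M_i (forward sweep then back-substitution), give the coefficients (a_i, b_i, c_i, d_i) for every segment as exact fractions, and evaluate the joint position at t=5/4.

Δ: Δ0=-10, Δ1=5
row 1: diag=4, rhs=90; c'=1/4, d'=45/2
back: M1=45/2
M: M0=0, M1=45/2, M2=0
seg 0: a=5, c=M0/2=0, d=(M1−M0)/(6·1)=15/4, b=Δ0−h0·(2M0+M1)/6=-55/4
seg 1: a=-5, c=M1/2=45/4, d=(M2−M1)/(6·1)=-15/4, b=Δ1−h1·(2M1+M2)/6=-5/2
t_q=5/4 → seg 1, τ=1/4; S=-5+-5/2·τ+45/4·τ²+-15/4·τ³=-1275/256

  seg 0: a=5 b=-55/4 c=0 d=15/4
  seg 1: a=-5 b=-5/2 c=45/4 d=-15/4
S(5/4) = -1275/256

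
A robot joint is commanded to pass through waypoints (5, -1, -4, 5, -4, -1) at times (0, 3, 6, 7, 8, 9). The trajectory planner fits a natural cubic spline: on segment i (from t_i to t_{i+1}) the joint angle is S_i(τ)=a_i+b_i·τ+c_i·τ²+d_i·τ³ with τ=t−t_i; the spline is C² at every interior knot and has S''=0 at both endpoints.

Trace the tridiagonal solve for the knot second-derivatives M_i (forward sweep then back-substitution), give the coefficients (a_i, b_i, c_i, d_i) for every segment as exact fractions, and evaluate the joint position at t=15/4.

Δ: Δ0=-2, Δ1=-1, Δ2=9, Δ3=-9, Δ4=3
row 1: diag=12, rhs=6; c'=1/4, d'=1/2
row 2: denom=8−3·1/4=29/4; d'=(60−3·1/2)/(29/4)=234/29
row 3: denom=4−1·4/29=112/29; d'=(-108−1·234/29)/(112/29)=-1683/56
row 4: denom=4−1·29/112=419/112; d'=(72−1·-1683/56)/(419/112)=11430/419
back: M4=11430/419
back: M3=-1683/56−29/112·11430/419=-15552/419
back: M2=234/29−4/29·-15552/419=5526/419
back: M1=1/2−1/4·5526/419=-1172/419
M: M0=0, M1=-1172/419, M2=5526/419, M3=-15552/419, M4=11430/419, M5=0
seg 0: a=5, c=M0/2=0, d=(M1−M0)/(6·3)=-586/3771, b=Δ0−h0·(2M0+M1)/6=-252/419
seg 1: a=-1, c=M1/2=-586/419, d=(M2−M1)/(6·3)=3349/3771, b=Δ1−h1·(2M1+M2)/6=-2010/419
seg 2: a=-4, c=M2/2=2763/419, d=(M3−M2)/(6·1)=-3513/419, b=Δ2−h2·(2M2+M3)/6=4521/419
seg 3: a=5, c=M3/2=-7776/419, d=(M4−M3)/(6·1)=4497/419, b=Δ3−h3·(2M3+M4)/6=-492/419
seg 4: a=-4, c=M4/2=5715/419, d=(M5−M4)/(6·1)=-1905/419, b=Δ4−h4·(2M4+M5)/6=-2553/419
t_q=15/4 → seg 1, τ=3/4; S=-1+-2010/419·τ+-586/419·τ²+3349/3771·τ³=-134345/26816

  seg 0: a=5 b=-252/419 c=0 d=-586/3771
  seg 1: a=-1 b=-2010/419 c=-586/419 d=3349/3771
  seg 2: a=-4 b=4521/419 c=2763/419 d=-3513/419
  seg 3: a=5 b=-492/419 c=-7776/419 d=4497/419
  seg 4: a=-4 b=-2553/419 c=5715/419 d=-1905/419
S(15/4) = -134345/26816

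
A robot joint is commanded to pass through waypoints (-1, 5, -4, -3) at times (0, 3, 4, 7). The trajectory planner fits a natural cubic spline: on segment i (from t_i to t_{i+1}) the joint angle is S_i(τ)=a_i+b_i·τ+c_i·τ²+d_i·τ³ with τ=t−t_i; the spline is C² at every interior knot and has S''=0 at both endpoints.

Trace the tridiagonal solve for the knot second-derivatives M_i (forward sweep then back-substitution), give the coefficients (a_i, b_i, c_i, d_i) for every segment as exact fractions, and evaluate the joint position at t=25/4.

Δ: Δ0=2, Δ1=-9, Δ2=1/3
row 1: diag=8, rhs=-66; c'=1/8, d'=-33/4
row 2: denom=8−1·1/8=63/8; d'=(56−1·-33/4)/(63/8)=514/63
back: M2=514/63
back: M1=-33/4−1/8·514/63=-584/63
M: M0=0, M1=-584/63, M2=514/63, M3=0
seg 0: a=-1, c=M0/2=0, d=(M1−M0)/(6·3)=-292/567, b=Δ0−h0·(2M0+M1)/6=418/63
seg 1: a=5, c=M1/2=-292/63, d=(M2−M1)/(6·1)=61/21, b=Δ1−h1·(2M1+M2)/6=-458/63
seg 2: a=-4, c=M2/2=257/63, d=(M3−M2)/(6·3)=-257/567, b=Δ2−h2·(2M2+M3)/6=-493/63
t_q=25/4 → seg 2, τ=9/4; S=-4+-493/63·τ+257/63·τ²+-257/567·τ³=-2741/448

  seg 0: a=-1 b=418/63 c=0 d=-292/567
  seg 1: a=5 b=-458/63 c=-292/63 d=61/21
  seg 2: a=-4 b=-493/63 c=257/63 d=-257/567
S(25/4) = -2741/448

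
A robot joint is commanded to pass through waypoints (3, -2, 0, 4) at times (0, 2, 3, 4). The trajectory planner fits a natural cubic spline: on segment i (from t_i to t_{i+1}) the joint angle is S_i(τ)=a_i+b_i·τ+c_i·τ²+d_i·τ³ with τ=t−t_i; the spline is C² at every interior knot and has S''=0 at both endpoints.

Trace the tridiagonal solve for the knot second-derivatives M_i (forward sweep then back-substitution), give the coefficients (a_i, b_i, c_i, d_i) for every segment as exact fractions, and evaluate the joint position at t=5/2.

Δ: Δ0=-5/2, Δ1=2, Δ2=4
row 1: diag=6, rhs=27; c'=1/6, d'=9/2
row 2: denom=4−1·1/6=23/6; d'=(12−1·9/2)/(23/6)=45/23
back: M2=45/23
back: M1=9/2−1/6·45/23=96/23
M: M0=0, M1=96/23, M2=45/23, M3=0
seg 0: a=3, c=M0/2=0, d=(M1−M0)/(6·2)=8/23, b=Δ0−h0·(2M0+M1)/6=-179/46
seg 1: a=-2, c=M1/2=48/23, d=(M2−M1)/(6·1)=-17/46, b=Δ1−h1·(2M1+M2)/6=13/46
seg 2: a=0, c=M2/2=45/46, d=(M3−M2)/(6·1)=-15/46, b=Δ2−h2·(2M2+M3)/6=77/23
t_q=5/2 → seg 1, τ=1/2; S=-2+13/46·τ+48/23·τ²+-17/46·τ³=-509/368

  seg 0: a=3 b=-179/46 c=0 d=8/23
  seg 1: a=-2 b=13/46 c=48/23 d=-17/46
  seg 2: a=0 b=77/23 c=45/46 d=-15/46
S(5/2) = -509/368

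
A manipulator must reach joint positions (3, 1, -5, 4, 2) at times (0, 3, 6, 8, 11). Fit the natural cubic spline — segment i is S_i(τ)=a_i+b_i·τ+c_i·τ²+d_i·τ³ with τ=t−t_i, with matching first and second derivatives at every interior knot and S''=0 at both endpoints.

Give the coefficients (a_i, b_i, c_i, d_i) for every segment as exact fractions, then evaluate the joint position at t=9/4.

Δ: Δ0=-2/3, Δ1=-2, Δ2=9/2, Δ3=-2/3
row 1: diag=12, rhs=-8; c'=1/4, d'=-2/3
row 2: denom=10−3·1/4=37/4; d'=(39−3·-2/3)/(37/4)=164/37
row 3: denom=10−2·8/37=354/37; d'=(-31−2·164/37)/(354/37)=-25/6
back: M3=-25/6
back: M2=164/37−8/37·-25/6=16/3
back: M1=-2/3−1/4·16/3=-2
M: M0=0, M1=-2, M2=16/3, M3=-25/6, M4=0
seg 0: a=3, c=M0/2=0, d=(M1−M0)/(6·3)=-1/9, b=Δ0−h0·(2M0+M1)/6=1/3
seg 1: a=1, c=M1/2=-1, d=(M2−M1)/(6·3)=11/27, b=Δ1−h1·(2M1+M2)/6=-8/3
seg 2: a=-5, c=M2/2=8/3, d=(M3−M2)/(6·2)=-19/24, b=Δ2−h2·(2M2+M3)/6=7/3
seg 3: a=4, c=M3/2=-25/12, d=(M4−M3)/(6·3)=25/108, b=Δ3−h3·(2M3+M4)/6=7/2
t_q=9/4 → seg 0, τ=9/4; S=3+1/3·τ+0·τ²+-1/9·τ³=159/64

  seg 0: a=3 b=1/3 c=0 d=-1/9
  seg 1: a=1 b=-8/3 c=-1 d=11/27
  seg 2: a=-5 b=7/3 c=8/3 d=-19/24
  seg 3: a=4 b=7/2 c=-25/12 d=25/108
S(9/4) = 159/64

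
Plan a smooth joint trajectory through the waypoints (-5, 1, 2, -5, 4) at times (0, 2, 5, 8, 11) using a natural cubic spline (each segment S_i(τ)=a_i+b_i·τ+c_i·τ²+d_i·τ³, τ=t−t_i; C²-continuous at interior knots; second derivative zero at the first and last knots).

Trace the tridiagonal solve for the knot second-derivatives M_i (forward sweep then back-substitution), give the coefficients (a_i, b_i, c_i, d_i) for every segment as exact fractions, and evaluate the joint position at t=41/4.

  seg 0: a=-5 b=77/23 c=0 d=-2/23
  seg 1: a=1 b=53/23 c=-12/23 d=-28/621
  seg 2: a=2 b=-47/23 c=-64/69 d=172/621
  seg 3: a=-5 b=-3/23 c=36/23 d=-4/23
S(41/4) = 239/368

Δ: Δ0=3, Δ1=1/3, Δ2=-7/3, Δ3=3
row 1: diag=10, rhs=-16; c'=3/10, d'=-8/5
row 2: denom=12−3·3/10=111/10; d'=(-16−3·-8/5)/(111/10)=-112/111
row 3: denom=12−3·10/37=414/37; d'=(32−3·-112/111)/(414/37)=72/23
back: M3=72/23
back: M2=-112/111−10/37·72/23=-128/69
back: M1=-8/5−3/10·-128/69=-24/23
M: M0=0, M1=-24/23, M2=-128/69, M3=72/23, M4=0
seg 0: a=-5, c=M0/2=0, d=(M1−M0)/(6·2)=-2/23, b=Δ0−h0·(2M0+M1)/6=77/23
seg 1: a=1, c=M1/2=-12/23, d=(M2−M1)/(6·3)=-28/621, b=Δ1−h1·(2M1+M2)/6=53/23
seg 2: a=2, c=M2/2=-64/69, d=(M3−M2)/(6·3)=172/621, b=Δ2−h2·(2M2+M3)/6=-47/23
seg 3: a=-5, c=M3/2=36/23, d=(M4−M3)/(6·3)=-4/23, b=Δ3−h3·(2M3+M4)/6=-3/23
t_q=41/4 → seg 3, τ=9/4; S=-5+-3/23·τ+36/23·τ²+-4/23·τ³=239/368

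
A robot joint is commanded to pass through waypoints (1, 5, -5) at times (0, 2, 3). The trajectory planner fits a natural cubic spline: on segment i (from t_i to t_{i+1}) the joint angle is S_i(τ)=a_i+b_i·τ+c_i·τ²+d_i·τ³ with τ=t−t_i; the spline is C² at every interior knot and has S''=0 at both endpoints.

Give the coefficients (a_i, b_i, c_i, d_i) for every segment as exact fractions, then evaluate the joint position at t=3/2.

  seg 0: a=1 b=6 c=0 d=-1
  seg 1: a=5 b=-6 c=-6 d=2
S(3/2) = 53/8

Δ: Δ0=2, Δ1=-10
row 1: diag=6, rhs=-72; c'=1/6, d'=-12
back: M1=-12
M: M0=0, M1=-12, M2=0
seg 0: a=1, c=M0/2=0, d=(M1−M0)/(6·2)=-1, b=Δ0−h0·(2M0+M1)/6=6
seg 1: a=5, c=M1/2=-6, d=(M2−M1)/(6·1)=2, b=Δ1−h1·(2M1+M2)/6=-6
t_q=3/2 → seg 0, τ=3/2; S=1+6·τ+0·τ²+-1·τ³=53/8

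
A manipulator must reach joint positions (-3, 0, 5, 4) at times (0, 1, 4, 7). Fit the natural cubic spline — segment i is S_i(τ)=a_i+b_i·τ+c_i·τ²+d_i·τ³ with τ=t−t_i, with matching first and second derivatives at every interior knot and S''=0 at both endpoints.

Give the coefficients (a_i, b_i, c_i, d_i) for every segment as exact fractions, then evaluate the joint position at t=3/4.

Δ: Δ0=3, Δ1=5/3, Δ2=-1/3
row 1: diag=8, rhs=-8; c'=3/8, d'=-1
row 2: denom=12−3·3/8=87/8; d'=(-12−3·-1)/(87/8)=-24/29
back: M2=-24/29
back: M1=-1−3/8·-24/29=-20/29
M: M0=0, M1=-20/29, M2=-24/29, M3=0
seg 0: a=-3, c=M0/2=0, d=(M1−M0)/(6·1)=-10/87, b=Δ0−h0·(2M0+M1)/6=271/87
seg 1: a=0, c=M1/2=-10/29, d=(M2−M1)/(6·3)=-2/261, b=Δ1−h1·(2M1+M2)/6=241/87
seg 2: a=5, c=M2/2=-12/29, d=(M3−M2)/(6·3)=4/87, b=Δ2−h2·(2M2+M3)/6=43/87
t_q=3/4 → seg 0, τ=3/4; S=-3+271/87·τ+0·τ²+-10/87·τ³=-661/928

  seg 0: a=-3 b=271/87 c=0 d=-10/87
  seg 1: a=0 b=241/87 c=-10/29 d=-2/261
  seg 2: a=5 b=43/87 c=-12/29 d=4/87
S(3/4) = -661/928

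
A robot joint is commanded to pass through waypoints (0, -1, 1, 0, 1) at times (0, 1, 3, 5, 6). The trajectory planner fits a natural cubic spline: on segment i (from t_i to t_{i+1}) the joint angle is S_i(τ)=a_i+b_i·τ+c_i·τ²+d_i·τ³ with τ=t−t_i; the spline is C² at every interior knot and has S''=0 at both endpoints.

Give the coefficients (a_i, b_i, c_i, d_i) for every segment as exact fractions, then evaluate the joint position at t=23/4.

Δ: Δ0=-1, Δ1=1, Δ2=-1/2, Δ3=1
row 1: diag=6, rhs=12; c'=1/3, d'=2
row 2: denom=8−2·1/3=22/3; d'=(-9−2·2)/(22/3)=-39/22
row 3: denom=6−2·3/11=60/11; d'=(9−2·-39/22)/(60/11)=23/10
back: M3=23/10
back: M2=-39/22−3/11·23/10=-12/5
back: M1=2−1/3·-12/5=14/5
M: M0=0, M1=14/5, M2=-12/5, M3=23/10, M4=0
seg 0: a=0, c=M0/2=0, d=(M1−M0)/(6·1)=7/15, b=Δ0−h0·(2M0+M1)/6=-22/15
seg 1: a=-1, c=M1/2=7/5, d=(M2−M1)/(6·2)=-13/30, b=Δ1−h1·(2M1+M2)/6=-1/15
seg 2: a=1, c=M2/2=-6/5, d=(M3−M2)/(6·2)=47/120, b=Δ2−h2·(2M2+M3)/6=1/3
seg 3: a=0, c=M3/2=23/20, d=(M4−M3)/(6·1)=-23/60, b=Δ3−h3·(2M3+M4)/6=7/30
t_q=23/4 → seg 3, τ=3/4; S=0+7/30·τ+23/20·τ²+-23/60·τ³=169/256

  seg 0: a=0 b=-22/15 c=0 d=7/15
  seg 1: a=-1 b=-1/15 c=7/5 d=-13/30
  seg 2: a=1 b=1/3 c=-6/5 d=47/120
  seg 3: a=0 b=7/30 c=23/20 d=-23/60
S(23/4) = 169/256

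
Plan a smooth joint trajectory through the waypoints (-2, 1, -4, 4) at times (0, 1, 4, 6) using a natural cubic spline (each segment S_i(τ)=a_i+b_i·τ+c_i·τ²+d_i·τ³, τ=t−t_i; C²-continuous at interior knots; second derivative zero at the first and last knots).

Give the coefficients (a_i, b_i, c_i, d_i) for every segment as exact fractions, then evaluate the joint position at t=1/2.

Δ: Δ0=3, Δ1=-5/3, Δ2=4
row 1: diag=8, rhs=-28; c'=3/8, d'=-7/2
row 2: denom=10−3·3/8=71/8; d'=(34−3·-7/2)/(71/8)=356/71
back: M2=356/71
back: M1=-7/2−3/8·356/71=-382/71
M: M0=0, M1=-382/71, M2=356/71, M3=0
seg 0: a=-2, c=M0/2=0, d=(M1−M0)/(6·1)=-191/213, b=Δ0−h0·(2M0+M1)/6=830/213
seg 1: a=1, c=M1/2=-191/71, d=(M2−M1)/(6·3)=41/71, b=Δ1−h1·(2M1+M2)/6=257/213
seg 2: a=-4, c=M2/2=178/71, d=(M3−M2)/(6·2)=-89/213, b=Δ2−h2·(2M2+M3)/6=140/213
t_q=1/2 → seg 0, τ=1/2; S=-2+830/213·τ+0·τ²+-191/213·τ³=-93/568

  seg 0: a=-2 b=830/213 c=0 d=-191/213
  seg 1: a=1 b=257/213 c=-191/71 d=41/71
  seg 2: a=-4 b=140/213 c=178/71 d=-89/213
S(1/2) = -93/568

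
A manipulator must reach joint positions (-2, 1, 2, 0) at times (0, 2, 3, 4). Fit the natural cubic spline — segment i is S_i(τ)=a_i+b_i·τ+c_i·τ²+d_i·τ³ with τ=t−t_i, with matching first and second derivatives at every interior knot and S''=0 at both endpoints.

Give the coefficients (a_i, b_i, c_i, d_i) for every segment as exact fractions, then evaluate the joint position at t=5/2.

  seg 0: a=-2 b=65/46 c=0 d=1/46
  seg 1: a=1 b=77/46 c=3/23 d=-37/46
  seg 2: a=2 b=-11/23 c=-105/46 d=35/46
S(5/2) = 651/368

Δ: Δ0=3/2, Δ1=1, Δ2=-2
row 1: diag=6, rhs=-3; c'=1/6, d'=-1/2
row 2: denom=4−1·1/6=23/6; d'=(-18−1·-1/2)/(23/6)=-105/23
back: M2=-105/23
back: M1=-1/2−1/6·-105/23=6/23
M: M0=0, M1=6/23, M2=-105/23, M3=0
seg 0: a=-2, c=M0/2=0, d=(M1−M0)/(6·2)=1/46, b=Δ0−h0·(2M0+M1)/6=65/46
seg 1: a=1, c=M1/2=3/23, d=(M2−M1)/(6·1)=-37/46, b=Δ1−h1·(2M1+M2)/6=77/46
seg 2: a=2, c=M2/2=-105/46, d=(M3−M2)/(6·1)=35/46, b=Δ2−h2·(2M2+M3)/6=-11/23
t_q=5/2 → seg 1, τ=1/2; S=1+77/46·τ+3/23·τ²+-37/46·τ³=651/368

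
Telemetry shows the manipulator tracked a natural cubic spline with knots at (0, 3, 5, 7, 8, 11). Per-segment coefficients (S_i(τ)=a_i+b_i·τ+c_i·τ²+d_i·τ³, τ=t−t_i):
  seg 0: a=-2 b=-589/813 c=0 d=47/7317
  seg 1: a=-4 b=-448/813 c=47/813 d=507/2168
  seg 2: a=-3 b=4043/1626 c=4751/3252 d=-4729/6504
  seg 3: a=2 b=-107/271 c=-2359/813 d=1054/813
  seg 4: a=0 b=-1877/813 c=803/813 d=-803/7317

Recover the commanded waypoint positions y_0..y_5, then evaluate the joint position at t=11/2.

y_0=-2 y_1=-4 y_2=-3 y_3=2 y_4=0 y_5=-1
S(11/2) = -25711/17344

y_0 = S_0(0) = a_0 = -2
y_1 = S_1(0) = a_1 = -4
y_2 = S_2(0) = a_2 = -3
y_3 = S_3(0) = a_3 = 2
y_4 = S_4(0) = a_4 = 0
y_5 = S_4(3) = -1
t_q=11/2 is in segment 2 (τ=1/2); S_2(τ)=-25711/17344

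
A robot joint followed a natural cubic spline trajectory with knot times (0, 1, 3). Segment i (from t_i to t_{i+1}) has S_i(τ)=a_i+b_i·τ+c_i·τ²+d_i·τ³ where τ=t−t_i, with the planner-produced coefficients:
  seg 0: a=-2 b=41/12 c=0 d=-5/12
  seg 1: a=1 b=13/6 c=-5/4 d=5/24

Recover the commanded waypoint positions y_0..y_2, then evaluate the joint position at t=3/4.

y_0 = S_0(0) = a_0 = -2
y_1 = S_1(0) = a_1 = 1
y_2 = S_1(2) = 2
t_q=3/4 is in segment 0 (τ=3/4); S_0(τ)=99/256

y_0=-2 y_1=1 y_2=2
S(3/4) = 99/256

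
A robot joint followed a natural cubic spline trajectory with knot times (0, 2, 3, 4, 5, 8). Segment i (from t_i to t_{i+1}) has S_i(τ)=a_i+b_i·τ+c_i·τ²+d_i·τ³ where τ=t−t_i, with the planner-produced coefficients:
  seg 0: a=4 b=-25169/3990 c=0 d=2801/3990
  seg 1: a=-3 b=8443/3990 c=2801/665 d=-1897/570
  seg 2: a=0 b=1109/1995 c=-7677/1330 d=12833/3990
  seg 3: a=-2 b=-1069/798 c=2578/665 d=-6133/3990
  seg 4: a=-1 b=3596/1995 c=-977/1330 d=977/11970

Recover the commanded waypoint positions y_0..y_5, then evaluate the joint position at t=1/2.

y_0=4 y_1=-3 y_2=0 y_3=-2 y_4=-1 y_5=0
S(1/2) = 1987/2128

y_0 = S_0(0) = a_0 = 4
y_1 = S_1(0) = a_1 = -3
y_2 = S_2(0) = a_2 = 0
y_3 = S_3(0) = a_3 = -2
y_4 = S_4(0) = a_4 = -1
y_5 = S_4(3) = 0
t_q=1/2 is in segment 0 (τ=1/2); S_0(τ)=1987/2128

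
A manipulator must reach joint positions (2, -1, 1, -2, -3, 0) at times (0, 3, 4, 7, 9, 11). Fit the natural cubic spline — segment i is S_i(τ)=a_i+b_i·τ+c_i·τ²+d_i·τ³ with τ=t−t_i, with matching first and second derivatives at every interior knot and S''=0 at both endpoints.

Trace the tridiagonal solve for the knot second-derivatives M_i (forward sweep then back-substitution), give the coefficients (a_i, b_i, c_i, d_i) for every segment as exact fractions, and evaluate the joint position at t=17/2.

  seg 0: a=2 b=-30/13 c=0 d=17/117
  seg 1: a=-1 b=21/13 c=17/13 d=-12/13
  seg 2: a=1 b=19/13 c=-19/13 d=25/117
  seg 3: a=-2 b=-20/13 c=6/13 d=3/104
  seg 4: a=-3 b=17/26 c=33/52 d=-11/104
S(17/2) = -203/64

Δ: Δ0=-1, Δ1=2, Δ2=-1, Δ3=-1/2, Δ4=3/2
row 1: diag=8, rhs=18; c'=1/8, d'=9/4
row 2: denom=8−1·1/8=63/8; d'=(-18−1·9/4)/(63/8)=-18/7
row 3: denom=10−3·8/21=62/7; d'=(3−3·-18/7)/(62/7)=75/62
row 4: denom=8−2·7/31=234/31; d'=(12−2·75/62)/(234/31)=33/26
back: M4=33/26
back: M3=75/62−7/31·33/26=12/13
back: M2=-18/7−8/21·12/13=-38/13
back: M1=9/4−1/8·-38/13=34/13
M: M0=0, M1=34/13, M2=-38/13, M3=12/13, M4=33/26, M5=0
seg 0: a=2, c=M0/2=0, d=(M1−M0)/(6·3)=17/117, b=Δ0−h0·(2M0+M1)/6=-30/13
seg 1: a=-1, c=M1/2=17/13, d=(M2−M1)/(6·1)=-12/13, b=Δ1−h1·(2M1+M2)/6=21/13
seg 2: a=1, c=M2/2=-19/13, d=(M3−M2)/(6·3)=25/117, b=Δ2−h2·(2M2+M3)/6=19/13
seg 3: a=-2, c=M3/2=6/13, d=(M4−M3)/(6·2)=3/104, b=Δ3−h3·(2M3+M4)/6=-20/13
seg 4: a=-3, c=M4/2=33/52, d=(M5−M4)/(6·2)=-11/104, b=Δ4−h4·(2M4+M5)/6=17/26
t_q=17/2 → seg 3, τ=3/2; S=-2+-20/13·τ+6/13·τ²+3/104·τ³=-203/64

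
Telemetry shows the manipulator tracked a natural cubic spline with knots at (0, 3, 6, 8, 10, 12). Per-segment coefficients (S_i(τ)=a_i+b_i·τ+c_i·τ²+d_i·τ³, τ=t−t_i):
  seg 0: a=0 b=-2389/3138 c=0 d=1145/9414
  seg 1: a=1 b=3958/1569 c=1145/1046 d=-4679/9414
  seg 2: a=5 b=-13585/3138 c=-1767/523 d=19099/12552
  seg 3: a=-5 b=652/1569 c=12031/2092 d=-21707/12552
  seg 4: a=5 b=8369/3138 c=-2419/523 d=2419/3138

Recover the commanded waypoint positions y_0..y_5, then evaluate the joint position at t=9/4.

y_0=0 y_1=1 y_2=5 y_3=-5 y_4=5 y_5=-2
S(9/4) = -21927/66944

y_0 = S_0(0) = a_0 = 0
y_1 = S_1(0) = a_1 = 1
y_2 = S_2(0) = a_2 = 5
y_3 = S_3(0) = a_3 = -5
y_4 = S_4(0) = a_4 = 5
y_5 = S_4(2) = -2
t_q=9/4 is in segment 0 (τ=9/4); S_0(τ)=-21927/66944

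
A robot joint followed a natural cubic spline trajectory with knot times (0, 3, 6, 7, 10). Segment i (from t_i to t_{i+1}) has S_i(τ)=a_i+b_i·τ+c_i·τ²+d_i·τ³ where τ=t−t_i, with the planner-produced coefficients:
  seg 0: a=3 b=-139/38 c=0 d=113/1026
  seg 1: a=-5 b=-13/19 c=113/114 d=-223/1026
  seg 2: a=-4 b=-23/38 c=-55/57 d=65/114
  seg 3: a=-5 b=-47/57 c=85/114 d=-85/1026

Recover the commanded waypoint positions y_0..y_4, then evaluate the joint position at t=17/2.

y_0=3 y_1=-5 y_2=-4 y_3=-5 y_4=-3
S(17/2) = -1471/304

y_0 = S_0(0) = a_0 = 3
y_1 = S_1(0) = a_1 = -5
y_2 = S_2(0) = a_2 = -4
y_3 = S_3(0) = a_3 = -5
y_4 = S_3(3) = -3
t_q=17/2 is in segment 3 (τ=3/2); S_3(τ)=-1471/304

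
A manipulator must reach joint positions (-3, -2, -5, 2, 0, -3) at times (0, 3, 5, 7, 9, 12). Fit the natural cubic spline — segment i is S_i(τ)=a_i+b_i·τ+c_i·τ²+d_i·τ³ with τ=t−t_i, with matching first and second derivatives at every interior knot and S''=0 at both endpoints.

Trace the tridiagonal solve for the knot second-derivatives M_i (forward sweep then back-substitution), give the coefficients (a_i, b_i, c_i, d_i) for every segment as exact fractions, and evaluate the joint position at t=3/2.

Δ: Δ0=1/3, Δ1=-3/2, Δ2=7/2, Δ3=-1, Δ4=-1
row 1: diag=10, rhs=-11; c'=1/5, d'=-11/10
row 2: denom=8−2·1/5=38/5; d'=(30−2·-11/10)/(38/5)=161/38
row 3: denom=8−2·5/19=142/19; d'=(-27−2·161/38)/(142/19)=-337/71
row 4: denom=10−2·19/71=672/71; d'=(0−2·-337/71)/(672/71)=337/336
back: M4=337/336
back: M3=-337/71−19/71·337/336=-1685/336
back: M2=161/38−5/19·-1685/336=1867/336
back: M1=-11/10−1/5·1867/336=-743/336
M: M0=0, M1=-743/336, M2=1867/336, M3=-1685/336, M4=337/336, M5=0
seg 0: a=-3, c=M0/2=0, d=(M1−M0)/(6·3)=-743/6048, b=Δ0−h0·(2M0+M1)/6=967/672
seg 1: a=-2, c=M1/2=-743/672, d=(M2−M1)/(6·2)=145/224, b=Δ1−h1·(2M1+M2)/6=-631/336
seg 2: a=-5, c=M2/2=1867/672, d=(M3−M2)/(6·2)=-37/42, b=Δ2−h2·(2M2+M3)/6=493/336
seg 3: a=2, c=M3/2=-1685/672, d=(M4−M3)/(6·2)=337/672, b=Δ3−h3·(2M3+M4)/6=225/112
seg 4: a=0, c=M4/2=337/672, d=(M5−M4)/(6·3)=-337/6048, b=Δ4−h4·(2M4+M5)/6=-673/336
t_q=3/2 → seg 0, τ=3/2; S=-3+967/672·τ+0·τ²+-743/6048·τ³=-2251/1792

  seg 0: a=-3 b=967/672 c=0 d=-743/6048
  seg 1: a=-2 b=-631/336 c=-743/672 d=145/224
  seg 2: a=-5 b=493/336 c=1867/672 d=-37/42
  seg 3: a=2 b=225/112 c=-1685/672 d=337/672
  seg 4: a=0 b=-673/336 c=337/672 d=-337/6048
S(3/2) = -2251/1792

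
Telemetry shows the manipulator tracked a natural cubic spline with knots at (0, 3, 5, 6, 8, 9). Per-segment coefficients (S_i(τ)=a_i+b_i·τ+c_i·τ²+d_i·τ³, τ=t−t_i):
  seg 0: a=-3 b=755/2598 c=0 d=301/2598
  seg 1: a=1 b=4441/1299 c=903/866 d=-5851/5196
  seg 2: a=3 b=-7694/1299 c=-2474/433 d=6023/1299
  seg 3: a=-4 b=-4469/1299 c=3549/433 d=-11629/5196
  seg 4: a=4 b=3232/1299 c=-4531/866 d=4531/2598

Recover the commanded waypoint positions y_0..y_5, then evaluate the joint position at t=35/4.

y_0=-3 y_1=1 y_2=3 y_3=-4 y_4=4 y_5=3
S(35/4) = 202783/55424

y_0 = S_0(0) = a_0 = -3
y_1 = S_1(0) = a_1 = 1
y_2 = S_2(0) = a_2 = 3
y_3 = S_3(0) = a_3 = -4
y_4 = S_4(0) = a_4 = 4
y_5 = S_4(1) = 3
t_q=35/4 is in segment 4 (τ=3/4); S_4(τ)=202783/55424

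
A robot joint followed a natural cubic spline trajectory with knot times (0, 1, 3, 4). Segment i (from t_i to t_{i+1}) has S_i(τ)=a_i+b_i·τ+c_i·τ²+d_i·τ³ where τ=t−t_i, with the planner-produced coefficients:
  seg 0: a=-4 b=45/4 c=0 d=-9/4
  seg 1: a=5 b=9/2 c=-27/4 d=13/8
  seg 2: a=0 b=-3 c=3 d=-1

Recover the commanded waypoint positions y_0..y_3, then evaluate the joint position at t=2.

y_0=-4 y_1=5 y_2=0 y_3=-1
S(2) = 35/8

y_0 = S_0(0) = a_0 = -4
y_1 = S_1(0) = a_1 = 5
y_2 = S_2(0) = a_2 = 0
y_3 = S_2(1) = -1
t_q=2 is in segment 1 (τ=1); S_1(τ)=35/8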